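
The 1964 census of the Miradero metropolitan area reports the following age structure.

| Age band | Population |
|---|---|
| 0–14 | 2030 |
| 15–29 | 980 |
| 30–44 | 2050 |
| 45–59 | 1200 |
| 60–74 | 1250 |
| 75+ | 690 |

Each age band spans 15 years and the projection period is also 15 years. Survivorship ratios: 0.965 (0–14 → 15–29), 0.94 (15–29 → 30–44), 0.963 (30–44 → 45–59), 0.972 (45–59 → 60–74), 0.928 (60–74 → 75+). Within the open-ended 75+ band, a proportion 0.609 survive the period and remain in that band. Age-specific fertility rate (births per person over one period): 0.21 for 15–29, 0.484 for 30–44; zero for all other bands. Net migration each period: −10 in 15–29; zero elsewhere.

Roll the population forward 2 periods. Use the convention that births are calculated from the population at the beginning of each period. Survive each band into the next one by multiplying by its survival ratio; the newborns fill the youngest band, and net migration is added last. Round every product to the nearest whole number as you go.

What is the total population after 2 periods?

8683

Let group 1 be 0–14 through group 6 = 75+.
Period 1:
Births: 980 × 0.21 = 206 ; 2050 × 0.484 = 992 — total 1198
Group 2: 2030 × 0.965 = 1959
Group 3: 980 × 0.94 = 921
Group 4: 2050 × 0.963 = 1974
Group 5: 1200 × 0.972 = 1166
Group 6: 1250 × 0.928 + 690 × 0.609 = 1160 + 420 = 1580
Net migration: Group 2 − 10 → 1949
End of period: [1198, 1949, 921, 1974, 1166, 1580]
Period 2:
Births: 1949 × 0.21 = 409 ; 921 × 0.484 = 446 — total 855
Group 2: 1198 × 0.965 = 1156
Group 3: 1949 × 0.94 = 1832
Group 4: 921 × 0.963 = 887
Group 5: 1974 × 0.972 = 1919
Group 6: 1166 × 0.928 + 1580 × 0.609 = 1082 + 962 = 2044
Net migration: Group 2 − 10 → 1146
End of period: [855, 1146, 1832, 887, 1919, 2044]
Total after period 2: 855 + 1146 + 1832 + 887 + 1919 + 2044 = 8683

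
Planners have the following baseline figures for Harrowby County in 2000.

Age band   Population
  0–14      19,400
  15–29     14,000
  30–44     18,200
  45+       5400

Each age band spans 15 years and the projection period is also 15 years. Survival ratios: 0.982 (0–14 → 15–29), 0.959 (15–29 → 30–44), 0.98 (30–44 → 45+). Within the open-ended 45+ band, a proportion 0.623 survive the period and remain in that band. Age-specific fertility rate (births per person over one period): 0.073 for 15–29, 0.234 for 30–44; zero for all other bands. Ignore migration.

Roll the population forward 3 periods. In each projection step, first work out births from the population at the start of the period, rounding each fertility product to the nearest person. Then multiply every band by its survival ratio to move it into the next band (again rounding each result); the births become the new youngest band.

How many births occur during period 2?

Let group 1 be 0–14 through group 4 = 45+.
Period 1:
Births: 14000 * 0.073 = 1022, 18200 * 0.234 = 4259 — total 5281
Group 2: 19400 * 0.982 = 19051
Group 3: 14000 * 0.959 = 13426
Group 4: 18200 * 0.98 + 5400 * 0.623 = 17836 + 3364 = 21200
Giving 5281 / 19051 / 13426 / 21200.
Period 2:
Births: 19051 * 0.073 = 1391, 13426 * 0.234 = 3142 — total 4533
Group 2: 5281 * 0.982 = 5186
Group 3: 19051 * 0.959 = 18270
Group 4: 13426 * 0.98 + 21200 * 0.623 = 13157 + 13208 = 26365
Giving 4533 / 5186 / 18270 / 26365.

4533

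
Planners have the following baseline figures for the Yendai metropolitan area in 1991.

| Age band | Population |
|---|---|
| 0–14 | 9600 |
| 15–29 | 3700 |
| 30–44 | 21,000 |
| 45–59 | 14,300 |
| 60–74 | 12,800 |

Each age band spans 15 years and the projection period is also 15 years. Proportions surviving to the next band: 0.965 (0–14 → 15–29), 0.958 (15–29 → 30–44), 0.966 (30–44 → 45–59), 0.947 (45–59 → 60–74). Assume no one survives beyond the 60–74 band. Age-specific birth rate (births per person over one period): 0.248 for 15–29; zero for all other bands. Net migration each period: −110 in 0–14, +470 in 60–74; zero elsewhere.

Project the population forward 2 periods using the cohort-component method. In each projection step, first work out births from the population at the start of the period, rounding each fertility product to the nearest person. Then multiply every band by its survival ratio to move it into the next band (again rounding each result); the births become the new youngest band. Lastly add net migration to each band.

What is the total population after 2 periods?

Numbering the groups 1..5 from youngest to oldest:
— Period 1 —
Births: 3700 × 0.248 = 918
Group 2: 9600 × 0.965 = 9264
Group 3: 3700 × 0.958 = 3545
Group 4: 21000 × 0.966 = 20286
Group 5: 14300 × 0.947 = 13542
Net migration: Group 1 − 110 → 808; Group 5 + 470 → 14012
Giving 808 / 9264 / 3545 / 20286 / 14012.
— Period 2 —
Births: 9264 × 0.248 = 2297
Group 2: 808 × 0.965 = 780
Group 3: 9264 × 0.958 = 8875
Group 4: 3545 × 0.966 = 3424
Group 5: 20286 × 0.947 = 19211
Net migration: Group 1 − 110 → 2187; Group 5 + 470 → 19681
Giving 2187 / 780 / 8875 / 3424 / 19681.
Total after period 2: 2187 + 780 + 8875 + 3424 + 19681 = 34947

34947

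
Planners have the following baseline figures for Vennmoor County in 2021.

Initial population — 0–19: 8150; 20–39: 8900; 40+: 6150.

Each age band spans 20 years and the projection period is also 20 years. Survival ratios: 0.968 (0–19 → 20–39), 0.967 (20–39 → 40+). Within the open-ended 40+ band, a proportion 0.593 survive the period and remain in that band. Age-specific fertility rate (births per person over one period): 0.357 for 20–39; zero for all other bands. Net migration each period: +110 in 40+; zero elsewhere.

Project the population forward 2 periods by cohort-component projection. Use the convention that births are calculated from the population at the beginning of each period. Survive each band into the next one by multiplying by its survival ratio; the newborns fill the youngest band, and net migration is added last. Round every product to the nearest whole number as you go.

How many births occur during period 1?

After projecting period 1:
Births: 8900 × 0.357 = 3177
20–39: 8150 × 0.968 = 7889
40+: 8900 × 0.967 + 6150 × 0.593 = 8606 + 3647 = 12253
Net migration: 40+ + 110 → 12363
→ [3177, 7889, 12363]

3177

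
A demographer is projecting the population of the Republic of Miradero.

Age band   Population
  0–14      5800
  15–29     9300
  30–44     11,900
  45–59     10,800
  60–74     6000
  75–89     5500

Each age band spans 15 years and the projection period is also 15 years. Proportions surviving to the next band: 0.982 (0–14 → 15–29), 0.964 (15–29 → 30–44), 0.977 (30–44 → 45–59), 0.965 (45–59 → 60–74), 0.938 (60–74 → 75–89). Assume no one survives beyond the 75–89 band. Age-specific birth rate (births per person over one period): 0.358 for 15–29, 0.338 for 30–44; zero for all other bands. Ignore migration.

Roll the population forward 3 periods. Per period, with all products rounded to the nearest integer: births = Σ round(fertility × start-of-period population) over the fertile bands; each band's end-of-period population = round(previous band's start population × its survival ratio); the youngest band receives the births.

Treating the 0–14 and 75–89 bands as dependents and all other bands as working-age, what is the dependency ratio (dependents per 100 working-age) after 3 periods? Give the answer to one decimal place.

[period 1]
Births: 9300 × 0.358 = 3329, 11900 × 0.338 = 4022 ⇒ total 7351
15–29: 5800 × 0.982 = 5696
30–44: 9300 × 0.964 = 8965
45–59: 11900 × 0.977 = 11626
60–74: 10800 × 0.965 = 10422
75–89: 6000 × 0.938 = 5628
End of period: [7351, 5696, 8965, 11626, 10422, 5628]
[period 2]
Births: 5696 × 0.358 = 2039, 8965 × 0.338 = 3030 ⇒ total 5069
15–29: 7351 × 0.982 = 7219
30–44: 5696 × 0.964 = 5491
45–59: 8965 × 0.977 = 8759
60–74: 11626 × 0.965 = 11219
75–89: 10422 × 0.938 = 9776
End of period: [5069, 7219, 5491, 8759, 11219, 9776]
[period 3]
Births: 7219 × 0.358 = 2584, 5491 × 0.338 = 1856 ⇒ total 4440
15–29: 5069 × 0.982 = 4978
30–44: 7219 × 0.964 = 6959
45–59: 5491 × 0.977 = 5365
60–74: 8759 × 0.965 = 8452
75–89: 11219 × 0.938 = 10523
End of period: [4440, 4978, 6959, 5365, 8452, 10523]
Dependents (band 0–14 + band 75–89) = 4440 + 10523 = 14963; working-age = 25754; ratio = 14963/25754 × 100 = 58.1

58.1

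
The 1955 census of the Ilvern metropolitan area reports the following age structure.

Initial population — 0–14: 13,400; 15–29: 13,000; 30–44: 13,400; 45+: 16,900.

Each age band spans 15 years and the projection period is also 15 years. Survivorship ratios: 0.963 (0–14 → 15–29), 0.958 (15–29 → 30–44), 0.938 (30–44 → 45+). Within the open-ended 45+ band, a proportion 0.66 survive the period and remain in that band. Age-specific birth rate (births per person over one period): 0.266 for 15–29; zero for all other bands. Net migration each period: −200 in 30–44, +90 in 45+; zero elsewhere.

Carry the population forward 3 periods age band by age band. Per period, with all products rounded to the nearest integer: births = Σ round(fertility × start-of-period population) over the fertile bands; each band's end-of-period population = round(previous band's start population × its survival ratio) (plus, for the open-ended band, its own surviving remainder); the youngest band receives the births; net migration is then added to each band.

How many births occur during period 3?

886

Period 1:
Births: 13000 × 0.266 = 3458
15–29: 13400 × 0.963 = 12904
30–44: 13000 × 0.958 = 12454
45+: 13400 × 0.938 + 16900 × 0.66 = 12569 + 11154 = 23723
Net migration: 30–44 − 200 → 12254; 45+ + 90 → 23813
→ [3458, 12904, 12254, 23813]
Period 2:
Births: 12904 × 0.266 = 3432
15–29: 3458 × 0.963 = 3330
30–44: 12904 × 0.958 = 12362
45+: 12254 × 0.938 + 23813 × 0.66 = 11494 + 15717 = 27211
Net migration: 30–44 − 200 → 12162; 45+ + 90 → 27301
→ [3432, 3330, 12162, 27301]
Period 3:
Births: 3330 × 0.266 = 886
15–29: 3432 × 0.963 = 3305
30–44: 3330 × 0.958 = 3190
45+: 12162 × 0.938 + 27301 × 0.66 = 11408 + 18019 = 29427
Net migration: 30–44 − 200 → 2990; 45+ + 90 → 29517
→ [886, 3305, 2990, 29517]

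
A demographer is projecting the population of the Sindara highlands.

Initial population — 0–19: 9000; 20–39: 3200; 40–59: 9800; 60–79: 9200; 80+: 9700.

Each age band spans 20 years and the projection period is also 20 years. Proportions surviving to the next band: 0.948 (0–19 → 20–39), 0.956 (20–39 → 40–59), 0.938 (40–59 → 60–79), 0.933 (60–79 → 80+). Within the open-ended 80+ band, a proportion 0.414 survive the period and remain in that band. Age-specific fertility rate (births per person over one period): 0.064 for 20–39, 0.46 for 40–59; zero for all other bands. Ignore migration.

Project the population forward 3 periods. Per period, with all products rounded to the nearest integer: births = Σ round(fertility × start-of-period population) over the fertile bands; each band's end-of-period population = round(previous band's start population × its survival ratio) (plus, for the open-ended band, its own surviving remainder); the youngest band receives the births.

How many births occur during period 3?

— Period 1 —
Births: 3200 * 0.064 = 205  |  9800 * 0.46 = 4508 → total 4713
20–39: 9000 * 0.948 = 8532
40–59: 3200 * 0.956 = 3059
60–79: 9800 * 0.938 = 9192
80+: 9200 * 0.933 + 9700 * 0.414 = 8584 + 4016 = 12600
Population now: 0–19=4713, 20–39=8532, 40–59=3059, 60–79=9192, 80+=12600
— Period 2 —
Births: 8532 * 0.064 = 546  |  3059 * 0.46 = 1407 → total 1953
20–39: 4713 * 0.948 = 4468
40–59: 8532 * 0.956 = 8157
60–79: 3059 * 0.938 = 2869
80+: 9192 * 0.933 + 12600 * 0.414 = 8576 + 5216 = 13792
Population now: 0–19=1953, 20–39=4468, 40–59=8157, 60–79=2869, 80+=13792
— Period 3 —
Births: 4468 * 0.064 = 286  |  8157 * 0.46 = 3752 → total 4038
20–39: 1953 * 0.948 = 1851
40–59: 4468 * 0.956 = 4271
60–79: 8157 * 0.938 = 7651
80+: 2869 * 0.933 + 13792 * 0.414 = 2677 + 5710 = 8387
Population now: 0–19=4038, 20–39=1851, 40–59=4271, 60–79=7651, 80+=8387

4038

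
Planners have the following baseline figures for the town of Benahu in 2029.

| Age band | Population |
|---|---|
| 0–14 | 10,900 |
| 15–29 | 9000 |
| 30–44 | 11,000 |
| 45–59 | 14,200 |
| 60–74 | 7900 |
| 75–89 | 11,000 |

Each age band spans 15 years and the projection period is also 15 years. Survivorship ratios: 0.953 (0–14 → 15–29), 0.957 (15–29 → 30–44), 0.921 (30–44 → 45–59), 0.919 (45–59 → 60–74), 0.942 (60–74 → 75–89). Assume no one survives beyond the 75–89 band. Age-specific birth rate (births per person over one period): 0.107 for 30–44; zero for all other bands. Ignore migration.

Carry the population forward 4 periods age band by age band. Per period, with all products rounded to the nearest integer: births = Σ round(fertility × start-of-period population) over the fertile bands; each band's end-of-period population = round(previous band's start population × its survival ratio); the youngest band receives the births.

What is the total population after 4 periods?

Period 1:
Births: 11000 * 0.107 = 1177
15–29: 10900 * 0.953 = 10388
30–44: 9000 * 0.957 = 8613
45–59: 11000 * 0.921 = 10131
60–74: 14200 * 0.919 = 13050
75–89: 7900 * 0.942 = 7442
→ [1177, 10388, 8613, 10131, 13050, 7442]
Period 2:
Births: 8613 * 0.107 = 922
15–29: 1177 * 0.953 = 1122
30–44: 10388 * 0.957 = 9941
45–59: 8613 * 0.921 = 7933
60–74: 10131 * 0.919 = 9310
75–89: 13050 * 0.942 = 12293
→ [922, 1122, 9941, 7933, 9310, 12293]
Period 3:
Births: 9941 * 0.107 = 1064
15–29: 922 * 0.953 = 879
30–44: 1122 * 0.957 = 1074
45–59: 9941 * 0.921 = 9156
60–74: 7933 * 0.919 = 7290
75–89: 9310 * 0.942 = 8770
→ [1064, 879, 1074, 9156, 7290, 8770]
Period 4:
Births: 1074 * 0.107 = 115
15–29: 1064 * 0.953 = 1014
30–44: 879 * 0.957 = 841
45–59: 1074 * 0.921 = 989
60–74: 9156 * 0.919 = 8414
75–89: 7290 * 0.942 = 6867
→ [115, 1014, 841, 989, 8414, 6867]
Total after period 4: 115 + 1014 + 841 + 989 + 8414 + 6867 = 18240

18240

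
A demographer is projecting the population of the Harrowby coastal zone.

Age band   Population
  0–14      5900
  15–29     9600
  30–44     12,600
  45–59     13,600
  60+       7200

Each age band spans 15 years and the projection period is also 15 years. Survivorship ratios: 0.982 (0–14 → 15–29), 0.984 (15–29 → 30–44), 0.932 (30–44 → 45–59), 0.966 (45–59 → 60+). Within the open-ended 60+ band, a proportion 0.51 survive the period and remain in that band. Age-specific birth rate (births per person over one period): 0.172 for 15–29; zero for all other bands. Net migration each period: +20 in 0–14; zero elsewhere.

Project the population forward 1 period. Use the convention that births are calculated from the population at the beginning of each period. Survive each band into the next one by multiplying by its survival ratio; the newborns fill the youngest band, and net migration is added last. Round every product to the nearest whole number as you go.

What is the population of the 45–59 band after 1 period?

— Period 1 —
Births: 9600 × 0.172 = 1651
15–29: 5900 × 0.982 = 5794
30–44: 9600 × 0.984 = 9446
45–59: 12600 × 0.932 = 11743
60+: 13600 × 0.966 + 7200 × 0.51 = 13138 + 3672 = 16810
Net migration: 0–14 + 20 → 1671
→ [1671, 5794, 9446, 11743, 16810]

11743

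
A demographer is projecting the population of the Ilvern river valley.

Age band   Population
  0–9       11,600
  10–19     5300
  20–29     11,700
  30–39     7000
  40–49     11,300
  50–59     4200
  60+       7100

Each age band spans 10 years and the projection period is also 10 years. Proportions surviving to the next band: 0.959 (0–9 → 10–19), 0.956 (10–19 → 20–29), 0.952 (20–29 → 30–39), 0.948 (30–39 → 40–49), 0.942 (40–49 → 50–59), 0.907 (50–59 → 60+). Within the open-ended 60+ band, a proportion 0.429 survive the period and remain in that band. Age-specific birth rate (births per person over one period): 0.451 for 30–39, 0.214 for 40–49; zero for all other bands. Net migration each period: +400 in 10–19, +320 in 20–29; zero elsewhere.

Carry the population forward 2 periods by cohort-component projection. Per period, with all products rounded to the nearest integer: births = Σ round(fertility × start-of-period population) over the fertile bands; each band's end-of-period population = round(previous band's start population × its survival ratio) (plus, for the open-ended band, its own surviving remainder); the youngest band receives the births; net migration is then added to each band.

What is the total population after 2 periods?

58060

(Bands numbered youngest = 1 to oldest = 7.)
Period 1.
Births: 7000 × 0.451 = 3157 ; 11300 × 0.214 = 2418 → 5575
Band 2: 11600 × 0.959 = 11124
Band 3: 5300 × 0.956 = 5067
Band 4: 11700 × 0.952 = 11138
Band 5: 7000 × 0.948 = 6636
Band 6: 11300 × 0.942 = 10645
Band 7: 4200 × 0.907 + 7100 × 0.429 = 3809 + 3046 = 6855
Net migration: Band 2 + 400 → 11524; Band 3 + 320 → 5387
Giving 5575 / 11524 / 5387 / 11138 / 6636 / 10645 / 6855.
Period 2.
Births: 11138 × 0.451 = 5023 ; 6636 × 0.214 = 1420 → 6443
Band 2: 5575 × 0.959 = 5346
Band 3: 11524 × 0.956 = 11017
Band 4: 5387 × 0.952 = 5128
Band 5: 11138 × 0.948 = 10559
Band 6: 6636 × 0.942 = 6251
Band 7: 10645 × 0.907 + 6855 × 0.429 = 9655 + 2941 = 12596
Net migration: Band 2 + 400 → 5746; Band 3 + 320 → 11337
Giving 6443 / 5746 / 11337 / 5128 / 10559 / 6251 / 12596.
Total after period 2: 6443 + 5746 + 11337 + 5128 + 10559 + 6251 + 12596 = 58060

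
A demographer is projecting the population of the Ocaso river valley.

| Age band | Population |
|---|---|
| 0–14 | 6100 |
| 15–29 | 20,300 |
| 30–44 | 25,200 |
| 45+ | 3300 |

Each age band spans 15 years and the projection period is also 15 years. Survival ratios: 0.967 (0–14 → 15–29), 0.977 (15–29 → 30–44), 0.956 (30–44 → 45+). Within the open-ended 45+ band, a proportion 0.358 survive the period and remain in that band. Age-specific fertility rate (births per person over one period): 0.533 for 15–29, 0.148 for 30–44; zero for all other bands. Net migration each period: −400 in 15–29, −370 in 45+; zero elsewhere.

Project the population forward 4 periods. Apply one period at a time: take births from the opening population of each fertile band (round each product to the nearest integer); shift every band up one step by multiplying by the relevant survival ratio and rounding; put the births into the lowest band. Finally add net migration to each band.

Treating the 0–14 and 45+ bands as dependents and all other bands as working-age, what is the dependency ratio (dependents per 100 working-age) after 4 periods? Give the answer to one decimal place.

178.4

Numbering the groups 1..4 from youngest to oldest:
After projecting period 1:
Births: 20300 × 0.533 = 10820 ; 25200 × 0.148 = 3730 ⇒ total 14550
Group 2: 6100 × 0.967 = 5899
Group 3: 20300 × 0.977 = 19833
Group 4: 25200 × 0.956 + 3300 × 0.358 = 24091 + 1181 = 25272
Net migration: Group 2 − 400 → 5499; Group 4 − 370 → 24902
End of period: [14550, 5499, 19833, 24902]
After projecting period 2:
Births: 5499 × 0.533 = 2931 ; 19833 × 0.148 = 2935 ⇒ total 5866
Group 2: 14550 × 0.967 = 14070
Group 3: 5499 × 0.977 = 5373
Group 4: 19833 × 0.956 + 24902 × 0.358 = 18960 + 8915 = 27875
Net migration: Group 2 − 400 → 13670; Group 4 − 370 → 27505
End of period: [5866, 13670, 5373, 27505]
After projecting period 3:
Births: 13670 × 0.533 = 7286 ; 5373 × 0.148 = 795 ⇒ total 8081
Group 2: 5866 × 0.967 = 5672
Group 3: 13670 × 0.977 = 13356
Group 4: 5373 × 0.956 + 27505 × 0.358 = 5137 + 9847 = 14984
Net migration: Group 2 − 400 → 5272; Group 4 − 370 → 14614
End of period: [8081, 5272, 13356, 14614]
After projecting period 4:
Births: 5272 × 0.533 = 2810 ; 13356 × 0.148 = 1977 ⇒ total 4787
Group 2: 8081 × 0.967 = 7814
Group 3: 5272 × 0.977 = 5151
Group 4: 13356 × 0.956 + 14614 × 0.358 = 12768 + 5232 = 18000
Net migration: Group 2 − 400 → 7414; Group 4 − 370 → 17630
End of period: [4787, 7414, 5151, 17630]
Dependents (band 0–14 + band 45+) = 4787 + 17630 = 22417; working-age = 12565; ratio = 22417/12565 × 100 = 178.4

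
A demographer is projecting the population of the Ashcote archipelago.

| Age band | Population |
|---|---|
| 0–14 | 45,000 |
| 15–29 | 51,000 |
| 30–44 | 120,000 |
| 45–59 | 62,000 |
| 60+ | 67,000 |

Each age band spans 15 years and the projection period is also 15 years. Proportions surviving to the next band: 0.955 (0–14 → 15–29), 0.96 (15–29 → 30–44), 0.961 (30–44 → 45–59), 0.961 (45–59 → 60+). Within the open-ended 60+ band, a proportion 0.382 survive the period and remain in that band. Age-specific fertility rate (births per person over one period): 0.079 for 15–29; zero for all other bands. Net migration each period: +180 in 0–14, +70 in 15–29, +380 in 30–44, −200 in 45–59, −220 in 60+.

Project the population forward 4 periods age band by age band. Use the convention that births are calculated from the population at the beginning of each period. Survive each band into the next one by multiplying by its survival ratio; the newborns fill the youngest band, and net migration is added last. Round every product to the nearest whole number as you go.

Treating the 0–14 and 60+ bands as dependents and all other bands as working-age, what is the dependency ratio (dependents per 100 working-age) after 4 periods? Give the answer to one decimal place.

Let group 1 be 0–14 through group 5 = 60+.
[period 1]
Births: 51000 × 0.079 = 4029
Group 2: 45000 × 0.955 = 42975
Group 3: 51000 × 0.96 = 48960
Group 4: 120000 × 0.961 = 115320
Group 5: 62000 × 0.961 + 67000 × 0.382 = 59582 + 25594 = 85176
Net migration: Group 1 + 180 → 4209; Group 2 + 70 → 43045; Group 3 + 380 → 49340; Group 4 − 200 → 115120; Group 5 − 220 → 84956
Giving 4209 / 43045 / 49340 / 115120 / 84956.
[period 2]
Births: 43045 × 0.079 = 3401
Group 2: 4209 × 0.955 = 4020
Group 3: 43045 × 0.96 = 41323
Group 4: 49340 × 0.961 = 47416
Group 5: 115120 × 0.961 + 84956 × 0.382 = 110630 + 32453 = 143083
Net migration: Group 1 + 180 → 3581; Group 2 + 70 → 4090; Group 3 + 380 → 41703; Group 4 − 200 → 47216; Group 5 − 220 → 142863
Giving 3581 / 4090 / 41703 / 47216 / 142863.
[period 3]
Births: 4090 × 0.079 = 323
Group 2: 3581 × 0.955 = 3420
Group 3: 4090 × 0.96 = 3926
Group 4: 41703 × 0.961 = 40077
Group 5: 47216 × 0.961 + 142863 × 0.382 = 45375 + 54574 = 99949
Net migration: Group 1 + 180 → 503; Group 2 + 70 → 3490; Group 3 + 380 → 4306; Group 4 − 200 → 39877; Group 5 − 220 → 99729
Giving 503 / 3490 / 4306 / 39877 / 99729.
[period 4]
Births: 3490 × 0.079 = 276
Group 2: 503 × 0.955 = 480
Group 3: 3490 × 0.96 = 3350
Group 4: 4306 × 0.961 = 4138
Group 5: 39877 × 0.961 + 99729 × 0.382 = 38322 + 38096 = 76418
Net migration: Group 1 + 180 → 456; Group 2 + 70 → 550; Group 3 + 380 → 3730; Group 4 − 200 → 3938; Group 5 − 220 → 76198
Giving 456 / 550 / 3730 / 3938 / 76198.
Dependents (band 0–14 + band 60+) = 456 + 76198 = 76654; working-age = 8218; ratio = 76654/8218 × 100 = 932.8

932.8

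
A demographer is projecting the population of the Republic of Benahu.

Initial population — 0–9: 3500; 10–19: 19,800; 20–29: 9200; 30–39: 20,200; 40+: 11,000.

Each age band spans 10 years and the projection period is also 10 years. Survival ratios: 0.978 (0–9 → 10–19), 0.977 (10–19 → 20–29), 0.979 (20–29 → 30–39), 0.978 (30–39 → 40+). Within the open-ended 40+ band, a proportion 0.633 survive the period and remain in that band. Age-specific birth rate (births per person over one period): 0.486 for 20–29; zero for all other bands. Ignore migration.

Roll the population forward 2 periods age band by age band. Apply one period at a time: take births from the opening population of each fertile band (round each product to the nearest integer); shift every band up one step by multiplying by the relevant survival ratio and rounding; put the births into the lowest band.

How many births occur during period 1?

4471

[period 1]
Births: 9200 * 0.486 = 4471
10–19: 3500 * 0.978 = 3423
20–29: 19800 * 0.977 = 19345
30–39: 9200 * 0.979 = 9007
40+: 20200 * 0.978 + 11000 * 0.633 = 19756 + 6963 = 26719
Population now: 0–9=4471, 10–19=3423, 20–29=19345, 30–39=9007, 40+=26719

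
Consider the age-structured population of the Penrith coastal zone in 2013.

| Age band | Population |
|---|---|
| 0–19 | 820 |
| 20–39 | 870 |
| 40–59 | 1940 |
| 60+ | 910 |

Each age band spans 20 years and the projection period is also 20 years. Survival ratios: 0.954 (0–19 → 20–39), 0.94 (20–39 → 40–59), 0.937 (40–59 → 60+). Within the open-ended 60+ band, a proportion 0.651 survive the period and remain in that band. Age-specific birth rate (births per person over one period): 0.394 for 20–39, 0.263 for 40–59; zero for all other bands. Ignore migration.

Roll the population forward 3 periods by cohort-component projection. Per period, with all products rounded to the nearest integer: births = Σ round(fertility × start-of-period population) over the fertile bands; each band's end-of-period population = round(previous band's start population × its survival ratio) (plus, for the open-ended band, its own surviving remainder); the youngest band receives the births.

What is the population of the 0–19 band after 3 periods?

514

Call the bands 1 to 4, youngest first.
After projecting period 1:
Births: 870 × 0.394 = 343, 1940 × 0.263 = 510 — total 853
Band 2: 820 × 0.954 = 782
Band 3: 870 × 0.94 = 818
Band 4: 1940 × 0.937 + 910 × 0.651 = 1818 + 592 = 2410
End of period: [853, 782, 818, 2410]
After projecting period 2:
Births: 782 × 0.394 = 308, 818 × 0.263 = 215 — total 523
Band 2: 853 × 0.954 = 814
Band 3: 782 × 0.94 = 735
Band 4: 818 × 0.937 + 2410 × 0.651 = 766 + 1569 = 2335
End of period: [523, 814, 735, 2335]
After projecting period 3:
Births: 814 × 0.394 = 321, 735 × 0.263 = 193 — total 514
Band 2: 523 × 0.954 = 499
Band 3: 814 × 0.94 = 765
Band 4: 735 × 0.937 + 2335 × 0.651 = 689 + 1520 = 2209
End of period: [514, 499, 765, 2209]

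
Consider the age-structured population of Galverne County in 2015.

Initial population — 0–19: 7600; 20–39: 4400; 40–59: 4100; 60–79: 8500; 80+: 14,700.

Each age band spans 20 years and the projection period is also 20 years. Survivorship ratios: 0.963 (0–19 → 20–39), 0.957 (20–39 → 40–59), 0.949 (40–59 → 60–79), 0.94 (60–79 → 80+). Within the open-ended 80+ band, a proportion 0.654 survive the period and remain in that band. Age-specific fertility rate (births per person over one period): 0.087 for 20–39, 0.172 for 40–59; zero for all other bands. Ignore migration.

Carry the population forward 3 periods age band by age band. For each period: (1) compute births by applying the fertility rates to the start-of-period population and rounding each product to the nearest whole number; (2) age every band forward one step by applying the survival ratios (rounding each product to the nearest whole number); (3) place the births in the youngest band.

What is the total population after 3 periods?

23935

Period 1:
Births: 4400 × 0.087 = 383, 4100 × 0.172 = 705 — total 1088
20–39: 7600 × 0.963 = 7319
40–59: 4400 × 0.957 = 4211
60–79: 4100 × 0.949 = 3891
80+: 8500 × 0.94 + 14700 × 0.654 = 7990 + 9614 = 17604
Population now: 0–19=1088, 20–39=7319, 40–59=4211, 60–79=3891, 80+=17604
Period 2:
Births: 7319 × 0.087 = 637, 4211 × 0.172 = 724 — total 1361
20–39: 1088 × 0.963 = 1048
40–59: 7319 × 0.957 = 7004
60–79: 4211 × 0.949 = 3996
80+: 3891 × 0.94 + 17604 × 0.654 = 3658 + 11513 = 15171
Population now: 0–19=1361, 20–39=1048, 40–59=7004, 60–79=3996, 80+=15171
Period 3:
Births: 1048 × 0.087 = 91, 7004 × 0.172 = 1205 — total 1296
20–39: 1361 × 0.963 = 1311
40–59: 1048 × 0.957 = 1003
60–79: 7004 × 0.949 = 6647
80+: 3996 × 0.94 + 15171 × 0.654 = 3756 + 9922 = 13678
Population now: 0–19=1296, 20–39=1311, 40–59=1003, 60–79=6647, 80+=13678
Total after period 3: 1296 + 1311 + 1003 + 6647 + 13678 = 23935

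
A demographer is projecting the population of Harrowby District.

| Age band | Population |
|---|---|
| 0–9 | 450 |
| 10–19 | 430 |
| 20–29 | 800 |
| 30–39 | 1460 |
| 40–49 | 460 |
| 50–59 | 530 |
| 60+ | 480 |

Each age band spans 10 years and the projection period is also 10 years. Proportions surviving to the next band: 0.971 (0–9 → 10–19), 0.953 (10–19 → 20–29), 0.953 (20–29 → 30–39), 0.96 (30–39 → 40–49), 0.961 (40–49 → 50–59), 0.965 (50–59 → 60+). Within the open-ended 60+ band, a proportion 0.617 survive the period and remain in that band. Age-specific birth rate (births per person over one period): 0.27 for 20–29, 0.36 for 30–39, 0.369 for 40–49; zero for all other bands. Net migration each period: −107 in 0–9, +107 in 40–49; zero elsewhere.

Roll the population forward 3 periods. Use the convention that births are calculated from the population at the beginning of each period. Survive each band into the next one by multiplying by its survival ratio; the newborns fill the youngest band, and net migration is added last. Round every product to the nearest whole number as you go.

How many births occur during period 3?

Let group 1 be 0–9 through group 7 = 60+.
After projecting period 1:
Births: 800 * 0.27 = 216 ; 1460 * 0.36 = 526 ; 460 * 0.369 = 170 → 912
Group 2: 450 * 0.971 = 437
Group 3: 430 * 0.953 = 410
Group 4: 800 * 0.953 = 762
Group 5: 1460 * 0.96 = 1402
Group 6: 460 * 0.961 = 442
Group 7: 530 * 0.965 + 480 * 0.617 = 511 + 296 = 807
Net migration: Group 1 − 107 → 805; Group 5 + 107 → 1509
End of period: [805, 437, 410, 762, 1509, 442, 807]
After projecting period 2:
Births: 410 * 0.27 = 111 ; 762 * 0.36 = 274 ; 1509 * 0.369 = 557 → 942
Group 2: 805 * 0.971 = 782
Group 3: 437 * 0.953 = 416
Group 4: 410 * 0.953 = 391
Group 5: 762 * 0.96 = 732
Group 6: 1509 * 0.961 = 1450
Group 7: 442 * 0.965 + 807 * 0.617 = 427 + 498 = 925
Net migration: Group 1 − 107 → 835; Group 5 + 107 → 839
End of period: [835, 782, 416, 391, 839, 1450, 925]
After projecting period 3:
Births: 416 * 0.27 = 112 ; 391 * 0.36 = 141 ; 839 * 0.369 = 310 → 563
Group 2: 835 * 0.971 = 811
Group 3: 782 * 0.953 = 745
Group 4: 416 * 0.953 = 396
Group 5: 391 * 0.96 = 375
Group 6: 839 * 0.961 = 806
Group 7: 1450 * 0.965 + 925 * 0.617 = 1399 + 571 = 1970
Net migration: Group 1 − 107 → 456; Group 5 + 107 → 482
End of period: [456, 811, 745, 396, 482, 806, 1970]

563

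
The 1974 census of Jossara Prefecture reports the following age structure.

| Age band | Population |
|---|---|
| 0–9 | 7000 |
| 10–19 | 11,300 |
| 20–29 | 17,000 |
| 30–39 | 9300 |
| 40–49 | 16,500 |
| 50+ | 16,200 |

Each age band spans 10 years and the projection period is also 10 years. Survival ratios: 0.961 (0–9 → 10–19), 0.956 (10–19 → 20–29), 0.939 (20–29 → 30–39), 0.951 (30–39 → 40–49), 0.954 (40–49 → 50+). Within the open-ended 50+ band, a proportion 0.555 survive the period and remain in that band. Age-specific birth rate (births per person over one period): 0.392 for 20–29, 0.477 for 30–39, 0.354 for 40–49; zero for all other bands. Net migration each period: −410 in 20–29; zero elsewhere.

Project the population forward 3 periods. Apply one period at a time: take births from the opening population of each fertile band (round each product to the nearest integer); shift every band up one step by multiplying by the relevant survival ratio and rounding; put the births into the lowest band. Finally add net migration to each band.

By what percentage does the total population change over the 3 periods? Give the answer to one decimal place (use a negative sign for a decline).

(Bands numbered youngest = 1 to oldest = 6.)
Period 1.
Births: 17000 × 0.392 = 6664 ; 9300 × 0.477 = 4436 ; 16500 × 0.354 = 5841 → total 16941
Band 2: 7000 × 0.961 = 6727
Band 3: 11300 × 0.956 = 10803
Band 4: 17000 × 0.939 = 15963
Band 5: 9300 × 0.951 = 8844
Band 6: 16500 × 0.954 + 16200 × 0.555 = 15741 + 8991 = 24732
Net migration: Band 3 − 410 → 10393
End of period: [16941, 6727, 10393, 15963, 8844, 24732]
Period 2.
Births: 10393 × 0.392 = 4074 ; 15963 × 0.477 = 7614 ; 8844 × 0.354 = 3131 → total 14819
Band 2: 16941 × 0.961 = 16280
Band 3: 6727 × 0.956 = 6431
Band 4: 10393 × 0.939 = 9759
Band 5: 15963 × 0.951 = 15181
Band 6: 8844 × 0.954 + 24732 × 0.555 = 8437 + 13726 = 22163
Net migration: Band 3 − 410 → 6021
End of period: [14819, 16280, 6021, 9759, 15181, 22163]
Period 3.
Births: 6021 × 0.392 = 2360 ; 9759 × 0.477 = 4655 ; 15181 × 0.354 = 5374 → total 12389
Band 2: 14819 × 0.961 = 14241
Band 3: 16280 × 0.956 = 15564
Band 4: 6021 × 0.939 = 5654
Band 5: 9759 × 0.951 = 9281
Band 6: 15181 × 0.954 + 22163 × 0.555 = 14483 + 12300 = 26783
Net migration: Band 3 − 410 → 15154
End of period: [12389, 14241, 15154, 5654, 9281, 26783]
Total: 77300 → 83502; change = 6202; percentage change = 8.0%

8.0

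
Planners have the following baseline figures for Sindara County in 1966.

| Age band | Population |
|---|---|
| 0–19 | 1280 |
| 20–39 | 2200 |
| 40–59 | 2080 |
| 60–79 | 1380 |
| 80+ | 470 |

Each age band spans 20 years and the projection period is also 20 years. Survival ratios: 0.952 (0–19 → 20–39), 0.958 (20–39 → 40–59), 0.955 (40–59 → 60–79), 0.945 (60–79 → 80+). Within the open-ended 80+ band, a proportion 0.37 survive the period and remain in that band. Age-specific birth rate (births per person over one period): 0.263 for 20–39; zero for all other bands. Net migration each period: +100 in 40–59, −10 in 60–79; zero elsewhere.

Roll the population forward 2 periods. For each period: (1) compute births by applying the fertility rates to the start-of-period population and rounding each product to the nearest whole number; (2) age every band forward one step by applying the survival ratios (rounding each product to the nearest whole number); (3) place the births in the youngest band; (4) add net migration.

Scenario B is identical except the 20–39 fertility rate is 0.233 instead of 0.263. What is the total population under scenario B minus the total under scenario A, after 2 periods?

-100

— Period 1 —
Births: 2200 × 0.263 = 579
20–39: 1280 × 0.952 = 1219
40–59: 2200 × 0.958 = 2108
60–79: 2080 × 0.955 = 1986
80+: 1380 × 0.945 + 470 × 0.37 = 1304 + 174 = 1478
Net migration: 40–59 + 100 → 2208; 60–79 − 10 → 1976
Giving 579 / 1219 / 2208 / 1976 / 1478.
— Period 2 —
Births: 1219 × 0.263 = 321
20–39: 579 × 0.952 = 551
40–59: 1219 × 0.958 = 1168
60–79: 2208 × 0.955 = 2109
80+: 1976 × 0.945 + 1478 × 0.37 = 1867 + 547 = 2414
Net migration: 40–59 + 100 → 1268; 60–79 − 10 → 2099
Giving 321 / 551 / 1268 / 2099 / 2414.
Scenario A total after 2 periods: 6653
Scenario B projection —
— Period 1 —
Births: 2200 × 0.233 = 513
20–39: 1280 × 0.952 = 1219
40–59: 2200 × 0.958 = 2108
60–79: 2080 × 0.955 = 1986
80+: 1380 × 0.945 + 470 × 0.37 = 1304 + 174 = 1478
Net migration: 40–59 + 100 → 2208; 60–79 − 10 → 1976
Giving 513 / 1219 / 2208 / 1976 / 1478.
— Period 2 —
Births: 1219 × 0.233 = 284
20–39: 513 × 0.952 = 488
40–59: 1219 × 0.958 = 1168
60–79: 2208 × 0.955 = 2109
80+: 1976 × 0.945 + 1478 × 0.37 = 1867 + 547 = 2414
Net migration: 40–59 + 100 → 1268; 60–79 − 10 → 2099
Giving 284 / 488 / 1268 / 2099 / 2414.
Scenario B total after 2 periods: 6553
Difference B − A = 6553 − 6653 = -100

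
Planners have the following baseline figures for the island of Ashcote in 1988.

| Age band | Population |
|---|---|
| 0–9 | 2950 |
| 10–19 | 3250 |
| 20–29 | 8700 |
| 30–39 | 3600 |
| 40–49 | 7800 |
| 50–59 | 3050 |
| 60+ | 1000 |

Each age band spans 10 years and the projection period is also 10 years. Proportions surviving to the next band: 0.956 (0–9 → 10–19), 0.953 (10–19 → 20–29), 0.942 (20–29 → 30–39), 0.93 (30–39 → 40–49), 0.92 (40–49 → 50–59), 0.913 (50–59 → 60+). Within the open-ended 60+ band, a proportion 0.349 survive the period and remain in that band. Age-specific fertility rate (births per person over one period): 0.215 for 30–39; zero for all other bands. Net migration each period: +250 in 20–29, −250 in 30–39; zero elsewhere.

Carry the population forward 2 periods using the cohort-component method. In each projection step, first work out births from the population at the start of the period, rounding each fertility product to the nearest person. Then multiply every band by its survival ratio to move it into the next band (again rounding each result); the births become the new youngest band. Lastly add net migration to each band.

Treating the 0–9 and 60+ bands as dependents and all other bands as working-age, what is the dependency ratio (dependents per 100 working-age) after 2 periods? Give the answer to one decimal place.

Let band 1 be 0–9 through band 7 = 60+.
Period 1.
Births: 3600 * 0.215 = 774
Band 2: 2950 * 0.956 = 2820
Band 3: 3250 * 0.953 = 3097
Band 4: 8700 * 0.942 = 8195
Band 5: 3600 * 0.93 = 3348
Band 6: 7800 * 0.92 = 7176
Band 7: 3050 * 0.913 + 1000 * 0.349 = 2785 + 349 = 3134
Net migration: Band 3 + 250 → 3347; Band 4 − 250 → 7945
End of period: [774, 2820, 3347, 7945, 3348, 7176, 3134]
Period 2.
Births: 7945 * 0.215 = 1708
Band 2: 774 * 0.956 = 740
Band 3: 2820 * 0.953 = 2687
Band 4: 3347 * 0.942 = 3153
Band 5: 7945 * 0.93 = 7389
Band 6: 3348 * 0.92 = 3080
Band 7: 7176 * 0.913 + 3134 * 0.349 = 6552 + 1094 = 7646
Net migration: Band 3 + 250 → 2937; Band 4 − 250 → 2903
End of period: [1708, 740, 2937, 2903, 7389, 3080, 7646]
Dependents (band 0–9 + band 60+) = 1708 + 7646 = 9354; working-age = 17049; ratio = 9354/17049 × 100 = 54.9

54.9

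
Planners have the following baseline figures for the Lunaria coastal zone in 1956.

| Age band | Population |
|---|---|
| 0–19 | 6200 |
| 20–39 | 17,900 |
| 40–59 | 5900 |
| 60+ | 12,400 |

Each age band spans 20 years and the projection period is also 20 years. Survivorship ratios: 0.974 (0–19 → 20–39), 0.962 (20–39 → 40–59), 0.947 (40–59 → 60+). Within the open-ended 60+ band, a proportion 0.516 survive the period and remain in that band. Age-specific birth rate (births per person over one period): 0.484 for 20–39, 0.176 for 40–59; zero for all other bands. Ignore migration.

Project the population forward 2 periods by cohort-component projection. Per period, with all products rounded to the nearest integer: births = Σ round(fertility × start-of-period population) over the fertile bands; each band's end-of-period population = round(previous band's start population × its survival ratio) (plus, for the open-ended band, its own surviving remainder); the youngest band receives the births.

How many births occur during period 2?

Let group 1 be 0–19 through group 4 = 60+.
[period 1]
Births: 17900 * 0.484 = 8664 ; 5900 * 0.176 = 1038 → total 9702
Group 2: 6200 * 0.974 = 6039
Group 3: 17900 * 0.962 = 17220
Group 4: 5900 * 0.947 + 12400 * 0.516 = 5587 + 6398 = 11985
→ [9702, 6039, 17220, 11985]
[period 2]
Births: 6039 * 0.484 = 2923 ; 17220 * 0.176 = 3031 → total 5954
Group 2: 9702 * 0.974 = 9450
Group 3: 6039 * 0.962 = 5810
Group 4: 17220 * 0.947 + 11985 * 0.516 = 16307 + 6184 = 22491
→ [5954, 9450, 5810, 22491]

5954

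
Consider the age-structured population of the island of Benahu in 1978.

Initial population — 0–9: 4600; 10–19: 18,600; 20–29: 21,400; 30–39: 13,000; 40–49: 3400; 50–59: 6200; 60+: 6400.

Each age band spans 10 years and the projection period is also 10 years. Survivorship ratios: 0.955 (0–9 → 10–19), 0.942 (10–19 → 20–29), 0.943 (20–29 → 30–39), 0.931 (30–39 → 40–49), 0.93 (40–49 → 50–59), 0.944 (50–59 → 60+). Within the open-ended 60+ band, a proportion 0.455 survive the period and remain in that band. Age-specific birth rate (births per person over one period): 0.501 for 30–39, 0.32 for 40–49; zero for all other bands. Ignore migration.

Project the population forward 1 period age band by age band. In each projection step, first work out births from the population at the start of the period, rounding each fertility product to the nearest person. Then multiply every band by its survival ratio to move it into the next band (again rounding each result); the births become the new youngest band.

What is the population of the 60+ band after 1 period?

8765

Numbering the groups 1..7 from youngest to oldest:
[period 1]
Births: 13000 * 0.501 = 6513 ; 3400 * 0.32 = 1088 → total 7601
Group 2: 4600 * 0.955 = 4393
Group 3: 18600 * 0.942 = 17521
Group 4: 21400 * 0.943 = 20180
Group 5: 13000 * 0.931 = 12103
Group 6: 3400 * 0.93 = 3162
Group 7: 6200 * 0.944 + 6400 * 0.455 = 5853 + 2912 = 8765
End of period: [7601, 4393, 17521, 20180, 12103, 3162, 8765]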